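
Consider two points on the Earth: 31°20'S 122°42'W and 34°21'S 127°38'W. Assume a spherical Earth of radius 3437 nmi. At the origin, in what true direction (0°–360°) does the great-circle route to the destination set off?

232.6°

θ = atan2( sin Δλ·cos φ₂ ,  cos φ₁ sin φ₂ − sin φ₁ cos φ₂ cos Δλ )
  = atan2(-0.0710, -0.0542) = 232.63°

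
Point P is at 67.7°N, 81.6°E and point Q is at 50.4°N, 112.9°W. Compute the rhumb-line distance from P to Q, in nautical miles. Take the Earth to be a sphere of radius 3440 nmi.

5087 nmi

Δψ = ln[tan(π/4+φ₂/2)/tan(π/4+φ₁/2)] = -0.6025;  Δφ = -0.3019 rad,  Δλ = +2.8885 rad
q = Δφ/Δψ = 0.5012
d = R·√(Δφ² + q²Δλ²) = 3440·1.47882 = 5087 nmi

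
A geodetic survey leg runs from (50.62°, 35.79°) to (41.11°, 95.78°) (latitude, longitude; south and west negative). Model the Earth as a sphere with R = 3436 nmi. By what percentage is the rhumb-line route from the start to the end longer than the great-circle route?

Great circle: σ = 0.7268 rad → d_gc = Rσ = 2497.2 nmi
Rhumb: Δφ = -0.1660, Δλ = +1.0470, Δψ = -0.2392, q = Δφ/Δψ = 0.6938 → d_rh = R√(Δφ²+q²Δλ²) = 2560.5 nmi
Excess = (2560.5 − 2497.2) / 2497.2 = 63.3 / 2497.2 = 2.53% ≈ 2.5%

2.5%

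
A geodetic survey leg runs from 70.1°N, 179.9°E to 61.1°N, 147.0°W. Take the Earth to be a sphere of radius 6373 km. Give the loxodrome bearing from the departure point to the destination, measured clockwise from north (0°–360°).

123.6°

Meridional parts: M(φ₁)=+1.7405, M(φ₂)=+1.3560 → ΔM = -0.3845;  Δλ = +0.5777 rad
tan C = Δλ / ΔM = -1.5024 → C = 123.65°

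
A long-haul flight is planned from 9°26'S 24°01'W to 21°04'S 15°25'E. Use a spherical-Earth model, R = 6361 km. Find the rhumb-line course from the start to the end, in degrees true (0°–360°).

Meridional parts: M(φ₁)=-0.1654, M(φ₂)=-0.3763 → ΔM = -0.2109;  Δλ = +0.6882 rad
tan C = Δλ / ΔM = -3.2639 → C = 107.03°

107.0°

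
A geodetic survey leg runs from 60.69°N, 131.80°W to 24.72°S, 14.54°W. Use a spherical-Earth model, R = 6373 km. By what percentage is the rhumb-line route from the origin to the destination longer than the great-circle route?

Great circle: σ = 2.1753 rad → d_gc = Rσ = 13863.0 km
Rhumb: Δφ = -1.4907, Δλ = +2.0466, Δψ = -1.7868, q = Δφ/Δψ = 0.8343 → d_rh = R√(Δφ²+q²Δλ²) = 14445.0 km
Excess = (14445.0 − 13863.0) / 13863.0 = 582.0 / 13863.0 = 4.20% ≈ 4.2%

4.2%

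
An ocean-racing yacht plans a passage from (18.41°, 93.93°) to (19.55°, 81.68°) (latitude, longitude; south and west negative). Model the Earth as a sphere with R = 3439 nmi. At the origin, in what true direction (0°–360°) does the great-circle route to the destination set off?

θ = atan2( sin Δλ·cos φ₂ ,  cos φ₁ sin φ₂ − sin φ₁ cos φ₂ cos Δλ )
  = atan2(-0.1999, +0.0267) = 277.60°

277.6°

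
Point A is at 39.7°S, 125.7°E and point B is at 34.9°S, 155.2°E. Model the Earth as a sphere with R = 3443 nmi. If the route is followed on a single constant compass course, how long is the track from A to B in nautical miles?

Rhumb course C = atan2(Δλ, Δψ) with Δψ = ln[tan(π/4+φ₂/2)/tan(π/4+φ₁/2)] = +0.1054, Δλ = +0.5149 → C = 78.43°
d = R·|Δφ| / |cos C| = 3443·0.08378 / 0.20052 = 1438 nmi

1438 nmi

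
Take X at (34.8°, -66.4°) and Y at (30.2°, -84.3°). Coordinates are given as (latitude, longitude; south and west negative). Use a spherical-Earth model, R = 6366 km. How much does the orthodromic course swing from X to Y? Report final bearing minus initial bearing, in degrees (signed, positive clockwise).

-9.7°

Initial bearing θ₁ = atan2(sin Δλ cos φ₂, cos φ₁ sin φ₂ − sin φ₁ cos φ₂ cos Δλ) = 258.03°
Final bearing θ₂ = (initial bearing from the destination back to the start) + 180° = 248.35°
Δθ = θ₂ − θ₁ = -9.7°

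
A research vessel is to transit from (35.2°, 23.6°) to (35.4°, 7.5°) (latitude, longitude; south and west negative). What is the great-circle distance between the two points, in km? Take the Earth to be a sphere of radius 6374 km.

1460 km

cos σ = sin φ₁ sin φ₂ + cos φ₁ cos φ₂ cos Δλ
      = sin(35.20°)sin(35.40°) + cos(35.20°)cos(35.40°)cos(-16.10°) = 0.9739
σ = 13.127° → d = Rσ = 6374·0.22911 = 1460 km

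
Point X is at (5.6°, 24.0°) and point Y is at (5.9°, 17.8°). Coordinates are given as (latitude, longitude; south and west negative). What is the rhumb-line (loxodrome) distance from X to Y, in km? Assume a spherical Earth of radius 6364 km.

686 km

Δψ = ln[tan(π/4+φ₂/2)/tan(π/4+φ₁/2)] = +0.0053;  Δφ = +0.0052 rad,  Δλ = -0.1082 rad
q = Δφ/Δψ = 0.9950
d = R·√(Δφ² + q²Δλ²) = 6364·0.10779 = 686 km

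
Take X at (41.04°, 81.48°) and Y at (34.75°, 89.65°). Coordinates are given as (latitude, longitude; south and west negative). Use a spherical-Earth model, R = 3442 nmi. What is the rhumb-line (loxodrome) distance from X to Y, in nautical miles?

541 nmi

Rhumb course C = atan2(Δλ, Δψ) with Δψ = ln[tan(π/4+φ₂/2)/tan(π/4+φ₁/2)] = -0.1393, Δλ = +0.1426 → C = 134.32°
d = R·|Δφ| / |cos C| = 3442·0.10978 / 0.69872 = 541 nmi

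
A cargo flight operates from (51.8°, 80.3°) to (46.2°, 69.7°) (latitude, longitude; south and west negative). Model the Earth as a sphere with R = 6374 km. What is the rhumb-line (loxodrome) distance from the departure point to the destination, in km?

Rhumb course C = atan2(Δλ, Δψ) with Δψ = ln[tan(π/4+φ₂/2)/tan(π/4+φ₁/2)] = -0.1492, Δλ = -0.1850 → C = 231.12°
d = R·|Δφ| / |cos C| = 6374·0.09774 / 0.62775 = 992 km

992 km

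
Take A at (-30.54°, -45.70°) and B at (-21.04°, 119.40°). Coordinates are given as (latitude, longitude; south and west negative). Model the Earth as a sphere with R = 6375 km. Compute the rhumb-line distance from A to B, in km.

Δψ = ln[tan(π/4+φ₂/2)/tan(π/4+φ₁/2)] = +0.1845;  Δφ = +0.1658 rad,  Δλ = +2.8815 rad
q = Δφ/Δψ = 0.8989
d = R·√(Δφ² + q²Δλ²) = 6375·2.59546 = 16546 km

16546 km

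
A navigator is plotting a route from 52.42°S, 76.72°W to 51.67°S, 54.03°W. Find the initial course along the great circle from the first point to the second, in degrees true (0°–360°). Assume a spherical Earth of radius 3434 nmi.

96.0°

θ = atan2( sin Δλ·cos φ₂ ,  cos φ₁ sin φ₂ − sin φ₁ cos φ₂ cos Δλ )
  = atan2(+0.2392, -0.0249) = 95.95°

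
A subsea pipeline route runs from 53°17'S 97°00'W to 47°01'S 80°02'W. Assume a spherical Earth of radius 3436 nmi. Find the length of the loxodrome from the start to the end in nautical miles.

Rhumb course C = atan2(Δλ, Δψ) with Δψ = ln[tan(π/4+φ₂/2)/tan(π/4+φ₁/2)] = +0.1710, Δλ = +0.2961 → C = 59.99°
d = R·|Δφ| / |cos C| = 3436·0.10937 / 0.50011 = 751 nmi

751 nmi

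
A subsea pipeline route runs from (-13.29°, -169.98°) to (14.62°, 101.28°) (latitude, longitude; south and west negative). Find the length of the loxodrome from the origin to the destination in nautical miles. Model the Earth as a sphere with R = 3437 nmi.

Δψ = ln[tan(π/4+φ₂/2)/tan(π/4+φ₁/2)] = +0.4920;  Δφ = +0.4871 rad,  Δλ = -1.5488 rad
q = Δφ/Δψ = 0.9900
d = R·√(Δφ² + q²Δλ²) = 3437·1.60883 = 5530 nmi

5530 nmi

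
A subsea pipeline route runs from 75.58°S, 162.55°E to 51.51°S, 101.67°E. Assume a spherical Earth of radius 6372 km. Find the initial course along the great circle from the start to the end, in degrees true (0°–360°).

280.3°

θ = atan2( sin Δλ·cos φ₂ ,  cos φ₁ sin φ₂ − sin φ₁ cos φ₂ cos Δλ )
  = atan2(-0.5437, +0.0984) = 280.26°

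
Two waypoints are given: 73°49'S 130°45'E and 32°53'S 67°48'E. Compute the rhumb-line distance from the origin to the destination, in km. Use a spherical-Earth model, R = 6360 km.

5872 km

Rhumb course C = atan2(Δλ, Δψ) with Δψ = ln[tan(π/4+φ₂/2)/tan(π/4+φ₁/2)] = +1.3424, Δλ = -1.0987 → C = 320.70°
d = R·|Δφ| / |cos C| = 6360·0.71442 / 0.77386 = 5872 km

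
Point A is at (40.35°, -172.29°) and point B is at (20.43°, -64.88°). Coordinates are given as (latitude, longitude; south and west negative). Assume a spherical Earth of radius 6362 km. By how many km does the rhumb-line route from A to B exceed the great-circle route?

Great circle: cos σ = sin φ₁ sin φ₂ + cos φ₁ cos φ₂ cos Δλ,  σ = 1.5585 rad → d_gc = 9915.0 km
Rhumb line: Δψ = -0.4065, q = Δφ/Δψ = 0.8552, d_rh = R√(Δφ²+q²Δλ²) = 10436.9 km
Excess = 10436.9 − 9915.0 = 521.9 ≈ 522 km

522 km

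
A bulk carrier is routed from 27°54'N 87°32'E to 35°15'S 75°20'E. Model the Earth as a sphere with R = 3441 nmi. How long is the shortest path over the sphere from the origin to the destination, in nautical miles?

cos σ = sin φ₁ sin φ₂ + cos φ₁ cos φ₂ cos Δλ
      = sin(27.90°)sin(-35.25°) + cos(27.90°)cos(-35.25°)cos(-12.20°) = 0.4354
σ = 64.192° → d = Rσ = 3441·1.12036 = 3855 nmi

3855 nmi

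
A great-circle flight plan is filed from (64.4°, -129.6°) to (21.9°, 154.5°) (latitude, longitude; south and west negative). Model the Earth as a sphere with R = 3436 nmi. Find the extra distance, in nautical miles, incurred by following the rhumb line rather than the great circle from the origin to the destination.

157 nmi

Great circle: cos σ = sin φ₁ sin φ₂ + cos φ₁ cos φ₂ cos Δλ,  σ = 1.1218 rad → d_gc = 3854.6 nmi
Rhumb line: Δψ = -1.0901, q = Δφ/Δψ = 0.6805, d_rh = R√(Δφ²+q²Δλ²) = 4011.2 nmi
Excess = 4011.2 − 3854.6 = 156.6 ≈ 157 nmi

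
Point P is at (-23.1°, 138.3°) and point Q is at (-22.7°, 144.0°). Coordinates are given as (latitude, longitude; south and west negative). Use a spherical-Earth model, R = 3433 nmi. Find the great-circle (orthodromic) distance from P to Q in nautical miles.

316 nmi

cos σ = sin φ₁ sin φ₂ + cos φ₁ cos φ₂ cos Δλ
      = sin(-23.10°)sin(-22.70°) + cos(-23.10°)cos(-22.70°)cos(5.70°) = 0.9958
σ = 5.266° → d = Rσ = 3433·0.09190 = 316 nmi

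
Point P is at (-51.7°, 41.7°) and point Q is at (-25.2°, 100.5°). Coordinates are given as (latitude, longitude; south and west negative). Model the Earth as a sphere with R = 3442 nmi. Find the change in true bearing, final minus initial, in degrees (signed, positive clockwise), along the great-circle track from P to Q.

At departure: θ₁ = atan2(sin Δλ cos φ₂, cos φ₁ sin φ₂ − sin φ₁ cos φ₂ cos Δλ) = 82.35°
At arrival: θ₂ = atan2(sin Δλ cos φ₁, −cos φ₂ sin φ₁ + sin φ₂ cos φ₁ cos Δλ) = 42.76°
Δθ = θ₂ − θ₁ = -39.6°

-39.6°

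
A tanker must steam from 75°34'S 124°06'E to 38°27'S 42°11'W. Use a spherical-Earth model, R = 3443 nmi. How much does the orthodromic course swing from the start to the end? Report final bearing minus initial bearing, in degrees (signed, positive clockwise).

+164.5°

At departure: θ₁ = atan2(sin Δλ cos φ₂, cos φ₁ sin φ₂ − sin φ₁ cos φ₂ cos Δλ) = 191.76°
At arrival: θ₂ = atan2(sin Δλ cos φ₁, −cos φ₂ sin φ₁ + sin φ₂ cos φ₁ cos Δλ) = 356.28°
Δθ = θ₂ − θ₁ = +164.5°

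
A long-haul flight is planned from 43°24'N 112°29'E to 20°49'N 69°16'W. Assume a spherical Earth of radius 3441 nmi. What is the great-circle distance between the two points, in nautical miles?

6952 nmi

Haversine: a = sin²(Δφ/2)+cos φ₁ cos φ₂ sin²(Δλ/2) = 0.71733;  σ = 2·atan2(√a,√(1−a))
σ = 115.763° → d = Rσ = 3441·2.02045 = 6952 nmi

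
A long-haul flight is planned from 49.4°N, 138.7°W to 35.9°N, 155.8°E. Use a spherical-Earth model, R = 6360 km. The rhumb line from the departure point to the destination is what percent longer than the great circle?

Great circle: σ = 0.8449 rad → d_gc = Rσ = 5373.4 km
Rhumb: Δφ = -0.2356, Δλ = -1.1432, Δψ = -0.3224, q = Δφ/Δψ = 0.7309 → d_rh = R√(Δφ²+q²Δλ²) = 5521.3 km
Excess = (5521.3 − 5373.4) / 5373.4 = 147.9 / 5373.4 = 2.752% ≈ 2.8%

2.8%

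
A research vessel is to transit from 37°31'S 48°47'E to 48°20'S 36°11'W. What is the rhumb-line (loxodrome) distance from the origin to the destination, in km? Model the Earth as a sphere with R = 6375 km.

6999 km

Rhumb course C = atan2(Δλ, Δψ) with Δψ = ln[tan(π/4+φ₂/2)/tan(π/4+φ₁/2)] = -0.2589, Δλ = -1.4829 → C = 260.10°
d = R·|Δφ| / |cos C| = 6375·0.18879 / 0.17197 = 6999 km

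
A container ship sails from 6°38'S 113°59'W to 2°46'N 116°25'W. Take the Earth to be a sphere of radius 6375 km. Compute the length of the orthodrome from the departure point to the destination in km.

Haversine: a = sin²(Δφ/2)+cos φ₁ cos φ₂ sin²(Δλ/2) = 0.00716;  σ = 2·atan2(√a,√(1−a))
σ = 9.709° → d = Rσ = 6375·0.16945 = 1080 km

1080 km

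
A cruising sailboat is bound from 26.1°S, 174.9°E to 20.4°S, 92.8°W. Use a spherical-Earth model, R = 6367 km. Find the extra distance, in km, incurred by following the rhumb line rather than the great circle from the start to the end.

202 km

Great circle: cos σ = sin φ₁ sin φ₂ + cos φ₁ cos φ₂ cos Δλ,  σ = 1.4509 rad → d_gc = 9238.1 km
Rhumb line: Δψ = +0.1083, q = Δφ/Δψ = 0.9183, d_rh = R√(Δφ²+q²Δλ²) = 9439.9 km
Excess = 9439.9 − 9238.1 = 201.8 ≈ 202 km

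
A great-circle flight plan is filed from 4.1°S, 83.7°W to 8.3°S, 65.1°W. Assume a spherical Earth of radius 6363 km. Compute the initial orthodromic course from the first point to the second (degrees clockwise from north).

N = sin Δλ·cos φ₂ = +0.3156;  D = cos φ₁ sin φ₂ − sin φ₁ cos φ₂ cos Δλ = -0.0769
initial course = atan2(N, D) = 103.70°

103.7°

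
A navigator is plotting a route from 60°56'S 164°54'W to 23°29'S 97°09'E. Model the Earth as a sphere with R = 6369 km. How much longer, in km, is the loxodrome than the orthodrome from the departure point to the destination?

Great circle: cos σ = sin φ₁ sin φ₂ + cos φ₁ cos φ₂ cos Δλ,  σ = 1.2801 rad → d_gc = 8152.6 km
Rhumb line: Δψ = +0.9282, q = Δφ/Δψ = 0.7042, d_rh = R√(Δφ²+q²Δλ²) = 8724.8 km
Excess = 8724.8 − 8152.6 = 572.2 ≈ 572 km

572 km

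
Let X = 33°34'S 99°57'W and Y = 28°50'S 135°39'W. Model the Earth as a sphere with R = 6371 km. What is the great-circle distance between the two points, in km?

Haversine: a = sin²(Δφ/2)+cos φ₁ cos φ₂ sin²(Δλ/2) = 0.07029;  σ = 2·atan2(√a,√(1−a))
σ = 30.748° → d = Rσ = 6371·0.53666 = 3419 km

3419 km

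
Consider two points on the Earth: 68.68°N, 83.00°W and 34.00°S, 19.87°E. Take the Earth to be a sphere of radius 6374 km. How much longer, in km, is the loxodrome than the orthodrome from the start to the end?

Great circle: cos σ = sin φ₁ sin φ₂ + cos φ₁ cos φ₂ cos Δλ,  σ = 2.1995 rad → d_gc = 14019.3 km
Rhumb line: Δψ = -2.3018, q = Δφ/Δψ = 0.7786, d_rh = R√(Δφ²+q²Δλ²) = 14487.0 km
Excess = 14487.0 − 14019.3 = 467.7 ≈ 468 km

468 km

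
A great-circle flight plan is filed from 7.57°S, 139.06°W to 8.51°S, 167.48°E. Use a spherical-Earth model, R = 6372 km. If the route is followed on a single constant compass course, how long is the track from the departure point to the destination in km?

5888 km

Δψ = ln[tan(π/4+φ₂/2)/tan(π/4+φ₁/2)] = -0.0166;  Δφ = -0.0164 rad,  Δλ = -0.9331 rad
q = Δφ/Δψ = 0.9902
d = R·√(Δφ² + q²Δλ²) = 6372·0.92402 = 5888 km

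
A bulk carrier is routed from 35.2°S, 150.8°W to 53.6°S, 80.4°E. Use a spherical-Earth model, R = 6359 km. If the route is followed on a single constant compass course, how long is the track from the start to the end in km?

Δψ = ln[tan(π/4+φ₂/2)/tan(π/4+φ₁/2)] = -0.4553;  Δφ = -0.3211 rad,  Δλ = -2.2480 rad
q = Δφ/Δψ = 0.7054
d = R·√(Δφ² + q²Δλ²) = 6359·1.61794 = 10289 km

10289 km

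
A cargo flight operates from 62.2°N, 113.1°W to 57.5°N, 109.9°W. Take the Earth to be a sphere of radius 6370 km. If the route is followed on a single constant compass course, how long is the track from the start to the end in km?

Δψ = ln[tan(π/4+φ₂/2)/tan(π/4+φ₁/2)] = -0.1636;  Δφ = -0.0820 rad,  Δλ = +0.0559 rad
q = Δφ/Δψ = 0.5013
d = R·√(Δφ² + q²Δλ²) = 6370·0.08668 = 552 km

552 km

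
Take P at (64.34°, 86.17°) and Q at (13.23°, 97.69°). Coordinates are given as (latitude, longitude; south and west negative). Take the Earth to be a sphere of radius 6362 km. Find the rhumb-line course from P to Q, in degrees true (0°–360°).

Meridional parts: M(φ₁)=+1.4795, M(φ₂)=+0.2330 → ΔM = -1.2465;  Δλ = +0.2011 rad
tan C = Δλ / ΔM = -0.1613 → C = 170.84°

170.8°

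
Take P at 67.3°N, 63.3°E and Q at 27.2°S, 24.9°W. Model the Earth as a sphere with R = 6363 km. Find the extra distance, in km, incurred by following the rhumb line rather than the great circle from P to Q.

Great circle: cos σ = sin φ₁ sin φ₂ + cos φ₁ cos φ₂ cos Δλ,  σ = 1.9942 rad → d_gc = 12689.4 km
Rhumb line: Δψ = -2.0994, q = Δφ/Δψ = 0.7856, d_rh = R√(Δφ²+q²Δλ²) = 13013.6 km
Excess = 13013.6 − 12689.4 = 324.2 ≈ 324 km

324 km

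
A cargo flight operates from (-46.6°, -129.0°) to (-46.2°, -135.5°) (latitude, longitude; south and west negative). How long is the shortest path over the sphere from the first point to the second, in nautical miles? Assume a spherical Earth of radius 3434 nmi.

270 nmi

Haversine: a = sin²(Δφ/2)+cos φ₁ cos φ₂ sin²(Δλ/2) = 0.00154;  σ = 2·atan2(√a,√(1−a))
σ = 4.499° → d = Rσ = 3434·0.07852 = 270 nmi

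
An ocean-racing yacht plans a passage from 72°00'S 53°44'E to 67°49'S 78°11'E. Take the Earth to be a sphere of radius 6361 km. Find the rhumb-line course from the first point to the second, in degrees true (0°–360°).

Δψ = ln[tan(π/4+φ₂/2)/tan(π/4+φ₁/2)] = +0.2133
Δλ = +0.4267 rad (taken the short way round)
course = atan2(Δλ, Δψ) = 63.44°

63.4°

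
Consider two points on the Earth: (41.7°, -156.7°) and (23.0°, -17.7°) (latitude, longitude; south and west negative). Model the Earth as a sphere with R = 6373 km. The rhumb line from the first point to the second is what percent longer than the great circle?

12.4%

Great circle: σ = 1.8325 rad → d_gc = Rσ = 11678.8 km
Rhumb: Δφ = -0.3264, Δλ = +2.4260, Δψ = -0.3895, q = Δφ/Δψ = 0.8380 → d_rh = R√(Δφ²+q²Δλ²) = 13122.0 km
Excess = (13122.0 − 11678.8) / 11678.8 = 1443.2 / 11678.8 = 12.36% ≈ 12.4%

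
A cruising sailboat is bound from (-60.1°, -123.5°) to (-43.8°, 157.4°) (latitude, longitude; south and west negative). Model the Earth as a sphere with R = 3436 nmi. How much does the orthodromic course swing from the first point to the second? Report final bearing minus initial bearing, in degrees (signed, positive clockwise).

Initial bearing θ₁ = atan2(sin Δλ cos φ₂, cos φ₁ sin φ₂ − sin φ₁ cos φ₂ cos Δλ) = 252.26°
Final bearing θ₂ = (initial bearing from the destination back to the start) + 180° = 318.87°
Δθ = θ₂ − θ₁ = +66.6°

+66.6°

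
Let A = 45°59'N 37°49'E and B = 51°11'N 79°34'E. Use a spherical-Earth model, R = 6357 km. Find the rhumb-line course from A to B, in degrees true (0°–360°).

Meridional parts: M(φ₁)=+0.9059, M(φ₂)=+1.0432 → ΔM = +0.1374;  Δλ = +0.7287 rad
tan C = Δλ / ΔM = +5.3048 → C = 79.32°

79.3°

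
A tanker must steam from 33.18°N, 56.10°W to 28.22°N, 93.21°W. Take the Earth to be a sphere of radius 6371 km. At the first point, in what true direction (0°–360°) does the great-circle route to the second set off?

271.2°

θ = atan2( sin Δλ·cos φ₂ ,  cos φ₁ sin φ₂ − sin φ₁ cos φ₂ cos Δλ )
  = atan2(-0.5316, +0.0112) = 271.21°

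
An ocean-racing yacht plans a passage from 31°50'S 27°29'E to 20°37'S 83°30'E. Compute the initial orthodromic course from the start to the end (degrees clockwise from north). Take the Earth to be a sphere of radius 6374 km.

θ = atan2( sin Δλ·cos φ₂ ,  cos φ₁ sin φ₂ − sin φ₁ cos φ₂ cos Δλ )
  = atan2(+0.7761, -0.0232) = 91.71°

91.7°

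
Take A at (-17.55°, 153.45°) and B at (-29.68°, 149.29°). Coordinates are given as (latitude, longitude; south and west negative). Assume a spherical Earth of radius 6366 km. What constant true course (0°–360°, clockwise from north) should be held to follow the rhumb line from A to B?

197.4°

Δψ = ln[tan(π/4+φ₂/2)/tan(π/4+φ₁/2)] = -0.2317
Δλ = -0.0726 rad (taken the short way round)
course = atan2(Δλ, Δψ) = 197.40°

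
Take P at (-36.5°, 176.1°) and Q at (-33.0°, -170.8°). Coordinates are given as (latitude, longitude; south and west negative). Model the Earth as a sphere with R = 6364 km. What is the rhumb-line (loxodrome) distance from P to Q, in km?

1257 km

Rhumb course C = atan2(Δλ, Δψ) with Δψ = ln[tan(π/4+φ₂/2)/tan(π/4+φ₁/2)] = +0.0744, Δλ = +0.2286 → C = 71.98°
d = R·|Δφ| / |cos C| = 6364·0.06109 / 0.30932 = 1257 km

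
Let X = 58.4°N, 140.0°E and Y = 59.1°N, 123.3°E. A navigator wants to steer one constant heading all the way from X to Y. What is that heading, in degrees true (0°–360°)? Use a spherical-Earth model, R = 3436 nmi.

274.6°

Δψ = ln[tan(π/4+φ₂/2)/tan(π/4+φ₁/2)] = +0.0236
Δλ = -0.2915 rad (taken the short way round)
course = atan2(Δλ, Δψ) = 274.62°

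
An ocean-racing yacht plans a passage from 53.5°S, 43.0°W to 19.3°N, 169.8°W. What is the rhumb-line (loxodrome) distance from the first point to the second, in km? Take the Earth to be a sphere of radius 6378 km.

14767 km

Rhumb course C = atan2(Δλ, Δψ) with Δψ = ln[tan(π/4+φ₂/2)/tan(π/4+φ₁/2)] = +1.4528, Δλ = -2.2131 → C = 303.28°
d = R·|Δφ| / |cos C| = 6378·1.27060 / 0.54879 = 14767 km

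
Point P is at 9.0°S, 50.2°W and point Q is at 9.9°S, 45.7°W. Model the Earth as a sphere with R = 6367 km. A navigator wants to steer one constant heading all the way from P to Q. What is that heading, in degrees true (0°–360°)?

Δψ = ln[tan(π/4+φ₂/2)/tan(π/4+φ₁/2)] = -0.0159
Δλ = +0.0785 rad (taken the short way round)
course = atan2(Δλ, Δψ) = 101.46°

101.5°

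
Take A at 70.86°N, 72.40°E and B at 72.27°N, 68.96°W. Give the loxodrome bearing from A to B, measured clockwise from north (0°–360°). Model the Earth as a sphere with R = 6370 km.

271.8°

Δψ = ln[tan(π/4+φ₂/2)/tan(π/4+φ₁/2)] = +0.0779
Δλ = -2.4672 rad (taken the short way round)
course = atan2(Δλ, Δψ) = 271.81°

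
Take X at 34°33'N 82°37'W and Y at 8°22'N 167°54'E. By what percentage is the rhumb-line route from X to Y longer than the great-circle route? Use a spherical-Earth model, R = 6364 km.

Great circle: σ = 1.7612 rad → d_gc = Rσ = 11208.3 km
Rhumb: Δφ = -0.4570, Δλ = -1.9108, Δψ = -0.4967, q = Δφ/Δψ = 0.9200 → d_rh = R√(Δφ²+q²Δλ²) = 11559.5 km
Excess = (11559.5 − 11208.3) / 11208.3 = 351.2 / 11208.3 = 3.13% ≈ 3.1%

3.1%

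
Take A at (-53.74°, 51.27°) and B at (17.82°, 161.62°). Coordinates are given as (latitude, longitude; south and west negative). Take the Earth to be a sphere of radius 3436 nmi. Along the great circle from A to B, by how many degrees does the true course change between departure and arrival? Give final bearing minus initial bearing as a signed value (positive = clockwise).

Initial bearing θ₁ = atan2(sin Δλ cos φ₂, cos φ₁ sin φ₂ − sin φ₁ cos φ₂ cos Δλ) = 95.50°
Final bearing θ₂ = (initial bearing from the destination back to the start) + 180° = 38.20°
Δθ = θ₂ − θ₁ = -57.3°

-57.3°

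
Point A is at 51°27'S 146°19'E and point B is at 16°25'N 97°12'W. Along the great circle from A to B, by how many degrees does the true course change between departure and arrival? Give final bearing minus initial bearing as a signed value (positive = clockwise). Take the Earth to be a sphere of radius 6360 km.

Initial bearing θ₁ = atan2(sin Δλ cos φ₂, cos φ₁ sin φ₂ − sin φ₁ cos φ₂ cos Δλ) = 100.45°
Final bearing θ₂ = (initial bearing from the destination back to the start) + 180° = 39.71°
Δθ = θ₂ − θ₁ = -60.7°

-60.7°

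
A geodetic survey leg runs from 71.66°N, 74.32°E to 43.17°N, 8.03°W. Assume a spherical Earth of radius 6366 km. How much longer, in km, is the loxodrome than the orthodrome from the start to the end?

Great circle: cos σ = sin φ₁ sin φ₂ + cos φ₁ cos φ₂ cos Δλ,  σ = 0.8231 rad → d_gc = 5239.8 km
Rhumb line: Δψ = -0.9868, q = Δφ/Δψ = 0.5039, d_rh = R√(Δφ²+q²Δλ²) = 5592.6 km
Excess = 5592.6 − 5239.8 = 352.8 ≈ 353 km

353 km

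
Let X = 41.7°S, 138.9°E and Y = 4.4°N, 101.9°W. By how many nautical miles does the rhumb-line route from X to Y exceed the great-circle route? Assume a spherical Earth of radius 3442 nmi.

Great circle: cos σ = sin φ₁ sin φ₂ + cos φ₁ cos φ₂ cos Δλ,  σ = 1.9979 rad → d_gc = 6876.7 nmi
Rhumb line: Δψ = +0.8790, q = Δφ/Δψ = 0.9153, d_rh = R√(Δφ²+q²Δλ²) = 7115.7 nmi
Excess = 7115.7 − 6876.7 = 239.0 ≈ 239 nmi

239 nmi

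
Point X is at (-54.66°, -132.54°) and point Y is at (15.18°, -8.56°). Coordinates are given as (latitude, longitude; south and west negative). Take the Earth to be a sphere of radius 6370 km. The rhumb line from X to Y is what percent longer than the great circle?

5.0%

Great circle: σ = 2.1242 rad → d_gc = Rσ = 13531.3 km
Rhumb: Δφ = +1.2189, Δλ = +2.1639, Δψ = +1.4120, q = Δφ/Δψ = 0.8633 → d_rh = R√(Δφ²+q²Δλ²) = 14208.2 km
Excess = (14208.2 − 13531.3) / 13531.3 = 676.9 / 13531.3 = 5.00% ≈ 5.0%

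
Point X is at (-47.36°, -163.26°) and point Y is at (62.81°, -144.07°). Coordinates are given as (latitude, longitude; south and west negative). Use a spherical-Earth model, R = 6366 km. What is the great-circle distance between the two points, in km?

12358 km

Haversine: a = sin²(Δφ/2)+cos φ₁ cos φ₂ sin²(Δλ/2) = 0.68100;  σ = 2·atan2(√a,√(1−a))
σ = 111.223° → d = Rσ = 6366·1.94122 = 12358 km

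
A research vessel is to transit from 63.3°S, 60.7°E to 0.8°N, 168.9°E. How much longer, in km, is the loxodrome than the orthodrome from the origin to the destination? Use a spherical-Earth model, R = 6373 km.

Great circle: cos σ = sin φ₁ sin φ₂ + cos φ₁ cos φ₂ cos Δλ,  σ = 1.7242 rad → d_gc = 10988.3 km
Rhumb line: Δψ = +1.4523, q = Δφ/Δψ = 0.7703, d_rh = R√(Δφ²+q²Δλ²) = 11695.3 km
Excess = 11695.3 − 10988.3 = 707.0 ≈ 707 km

707 km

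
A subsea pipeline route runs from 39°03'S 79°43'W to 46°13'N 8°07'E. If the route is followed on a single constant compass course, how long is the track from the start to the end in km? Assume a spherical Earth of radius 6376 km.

Δψ = ln[tan(π/4+φ₂/2)/tan(π/4+φ₁/2)] = +1.6531;  Δφ = +1.4882 rad,  Δλ = +1.5330 rad
q = Δφ/Δψ = 0.9002
d = R·√(Δφ² + q²Δλ²) = 6376·2.02956 = 12940 km

12940 km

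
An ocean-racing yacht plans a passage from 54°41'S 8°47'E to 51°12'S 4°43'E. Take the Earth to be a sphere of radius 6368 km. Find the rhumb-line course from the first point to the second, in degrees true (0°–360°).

Δψ = ln[tan(π/4+φ₂/2)/tan(π/4+φ₁/2)] = +0.1010
Δλ = -0.0710 rad (taken the short way round)
course = atan2(Δλ, Δψ) = 324.89°

324.9°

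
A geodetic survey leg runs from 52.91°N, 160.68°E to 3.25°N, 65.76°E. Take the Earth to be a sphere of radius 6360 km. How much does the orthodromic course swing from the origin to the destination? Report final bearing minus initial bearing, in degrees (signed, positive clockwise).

-59.0°

Initial bearing θ₁ = atan2(sin Δλ cos φ₂, cos φ₁ sin φ₂ − sin φ₁ cos φ₂ cos Δλ) = 275.88°
Final bearing θ₂ = (initial bearing from the destination back to the start) + 180° = 216.93°
Δθ = θ₂ − θ₁ = -59.0°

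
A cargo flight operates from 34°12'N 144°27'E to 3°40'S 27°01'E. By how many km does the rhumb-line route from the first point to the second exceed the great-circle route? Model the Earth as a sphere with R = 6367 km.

287 km

Great circle: cos σ = sin φ₁ sin φ₂ + cos φ₁ cos φ₂ cos Δλ,  σ = 2.0001 rad → d_gc = 12734.48 km
Rhumb line: Δψ = -0.6999, q = Δφ/Δψ = 0.9443, d_rh = R√(Δφ²+q²Δλ²) = 13021.04 km
Excess = 13021.04 − 12734.48 = 286.56 ≈ 287 km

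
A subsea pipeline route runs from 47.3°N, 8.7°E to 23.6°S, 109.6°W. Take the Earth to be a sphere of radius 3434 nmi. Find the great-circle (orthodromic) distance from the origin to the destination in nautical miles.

Haversine: a = sin²(Δφ/2)+cos φ₁ cos φ₂ sin²(Δλ/2) = 0.79442;  σ = 2·atan2(√a,√(1−a))
σ = 126.075° → d = Rσ = 3434·2.20042 = 7556 nmi

7556 nmi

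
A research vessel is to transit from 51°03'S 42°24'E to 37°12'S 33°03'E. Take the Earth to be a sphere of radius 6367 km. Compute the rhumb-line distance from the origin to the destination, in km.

Rhumb course C = atan2(Δλ, Δψ) with Δψ = ln[tan(π/4+φ₂/2)/tan(π/4+φ₁/2)] = +0.3391, Δλ = -0.1632 → C = 334.30°
d = R·|Δφ| / |cos C| = 6367·0.24173 / 0.90111 = 1708 km

1708 km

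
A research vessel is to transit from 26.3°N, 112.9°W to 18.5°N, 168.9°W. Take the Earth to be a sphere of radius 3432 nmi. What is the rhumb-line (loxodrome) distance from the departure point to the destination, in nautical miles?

3133 nmi

Rhumb course C = atan2(Δλ, Δψ) with Δψ = ln[tan(π/4+φ₂/2)/tan(π/4+φ₁/2)] = -0.1474, Δλ = -0.9774 → C = 261.42°
d = R·|Δφ| / |cos C| = 3432·0.13614 / 0.14912 = 3133 nmi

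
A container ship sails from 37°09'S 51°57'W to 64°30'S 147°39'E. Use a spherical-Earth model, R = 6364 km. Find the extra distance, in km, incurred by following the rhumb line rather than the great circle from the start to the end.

Great circle: cos σ = sin φ₁ sin φ₂ + cos φ₁ cos φ₂ cos Δλ,  σ = 1.3471 rad → d_gc = 8573.1 km
Rhumb line: Δψ = -0.7867, q = Δφ/Δψ = 0.6068, d_rh = R√(Δφ²+q²Δλ²) = 11228.7 km
Excess = 11228.7 − 8573.1 = 2655.6 ≈ 2656 km

2656 km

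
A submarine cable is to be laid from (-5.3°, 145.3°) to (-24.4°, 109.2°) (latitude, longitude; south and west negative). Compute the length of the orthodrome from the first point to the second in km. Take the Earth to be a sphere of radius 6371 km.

cos σ = sin φ₁ sin φ₂ + cos φ₁ cos φ₂ cos Δλ
      = sin(-5.30°)sin(-24.40°) + cos(-5.30°)cos(-24.40°)cos(-36.10°) = 0.7708
σ = 39.571° → d = Rσ = 6371·0.69064 = 4400 km

4400 km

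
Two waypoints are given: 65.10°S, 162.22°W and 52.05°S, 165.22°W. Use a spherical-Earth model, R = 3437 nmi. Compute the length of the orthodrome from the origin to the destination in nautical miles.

788 nmi

Haversine: a = sin²(Δφ/2)+cos φ₁ cos φ₂ sin²(Δλ/2) = 0.01309;  σ = 2·atan2(√a,√(1−a))
σ = 13.140° → d = Rσ = 3437·0.22933 = 788 nmi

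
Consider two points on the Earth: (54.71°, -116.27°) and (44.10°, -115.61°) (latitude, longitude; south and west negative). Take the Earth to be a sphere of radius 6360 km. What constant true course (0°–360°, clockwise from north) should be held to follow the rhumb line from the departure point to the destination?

177.7°

Δψ = ln[tan(π/4+φ₂/2)/tan(π/4+φ₁/2)] = -0.2861
Δλ = +0.0115 rad (taken the short way round)
course = atan2(Δλ, Δψ) = 177.69°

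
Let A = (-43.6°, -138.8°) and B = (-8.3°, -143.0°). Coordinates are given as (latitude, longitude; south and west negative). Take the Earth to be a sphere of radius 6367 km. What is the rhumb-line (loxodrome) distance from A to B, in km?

Rhumb course C = atan2(Δλ, Δψ) with Δψ = ln[tan(π/4+φ₂/2)/tan(π/4+φ₁/2)] = +0.7019, Δλ = -0.0733 → C = 354.04°
d = R·|Δφ| / |cos C| = 6367·0.61610 / 0.99459 = 3944 km

3944 km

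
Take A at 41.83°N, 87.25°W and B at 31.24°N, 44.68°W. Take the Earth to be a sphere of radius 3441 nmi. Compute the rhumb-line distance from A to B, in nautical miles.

2145 nmi

Rhumb course C = atan2(Δλ, Δψ) with Δψ = ln[tan(π/4+φ₂/2)/tan(π/4+φ₁/2)] = -0.2307, Δλ = +0.7430 → C = 107.25°
d = R·|Δφ| / |cos C| = 3441·0.18483 / 0.29657 = 2145 nmi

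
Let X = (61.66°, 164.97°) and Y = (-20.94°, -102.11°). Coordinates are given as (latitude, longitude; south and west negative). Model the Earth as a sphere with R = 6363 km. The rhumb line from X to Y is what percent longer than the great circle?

2.6%

Great circle: σ = 1.9147 rad → d_gc = Rσ = 12183.1 km
Rhumb: Δφ = -1.4416, Δλ = +1.6218, Δψ = -1.7503, q = Δφ/Δψ = 0.8237 → d_rh = R√(Δφ²+q²Δλ²) = 12505.5 km
Excess = (12505.5 − 12183.1) / 12183.1 = 322.4 / 12183.1 = 2.646% ≈ 2.6%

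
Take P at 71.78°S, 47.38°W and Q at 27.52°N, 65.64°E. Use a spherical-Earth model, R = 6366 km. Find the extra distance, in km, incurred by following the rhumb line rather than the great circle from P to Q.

Great circle: cos σ = sin φ₁ sin φ₂ + cos φ₁ cos φ₂ cos Δλ,  σ = 2.1500 rad → d_gc = 13686.7 km
Rhumb line: Δψ = +2.3303, q = Δφ/Δψ = 0.7437, d_rh = R√(Δφ²+q²Δλ²) = 14455.1 km
Excess = 14455.1 − 13686.7 = 768.4 ≈ 768 km

768 km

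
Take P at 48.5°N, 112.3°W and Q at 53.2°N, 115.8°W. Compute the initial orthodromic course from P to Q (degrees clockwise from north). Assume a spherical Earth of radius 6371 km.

N = sin Δλ·cos φ₂ = -0.0366;  D = cos φ₁ sin φ₂ − sin φ₁ cos φ₂ cos Δλ = +0.0828
initial course = atan2(N, D) = 336.16°

336.2°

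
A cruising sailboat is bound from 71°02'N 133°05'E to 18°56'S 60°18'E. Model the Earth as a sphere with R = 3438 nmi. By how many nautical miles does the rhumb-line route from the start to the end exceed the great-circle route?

140 nmi

Great circle: cos σ = sin φ₁ sin φ₂ + cos φ₁ cos φ₂ cos Δλ,  σ = 1.7884 rad → d_gc = 6148.4 nmi
Rhumb line: Δψ = -2.1261, q = Δφ/Δψ = 0.7385, d_rh = R√(Δφ²+q²Δλ²) = 6288.6 nmi
Excess = 6288.6 − 6148.4 = 140.2 ≈ 140 nmi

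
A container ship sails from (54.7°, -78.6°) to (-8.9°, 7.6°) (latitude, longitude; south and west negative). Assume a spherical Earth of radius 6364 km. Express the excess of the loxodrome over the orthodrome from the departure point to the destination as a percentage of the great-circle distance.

Great circle: σ = 1.6593 rad → d_gc = Rσ = 10560.0 km
Rhumb: Δφ = -1.1100, Δλ = +1.5045, Δψ = -1.3011, q = Δφ/Δψ = 0.8531 → d_rh = R√(Δφ²+q²Δλ²) = 10799.4 km
Excess = (10799.4 − 10560.0) / 10560.0 = 239.4 / 10560.0 = 2.27% ≈ 2.3%

2.3%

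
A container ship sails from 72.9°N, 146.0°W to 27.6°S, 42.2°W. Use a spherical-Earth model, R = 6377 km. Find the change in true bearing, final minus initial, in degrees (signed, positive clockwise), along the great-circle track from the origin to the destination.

+75.1°

At departure: θ₁ = atan2(sin Δλ cos φ₂, cos φ₁ sin φ₂ − sin φ₁ cos φ₂ cos Δλ) = 85.63°
At arrival: θ₂ = atan2(sin Δλ cos φ₁, −cos φ₂ sin φ₁ + sin φ₂ cos φ₁ cos Δλ) = 160.68°
Δθ = θ₂ − θ₁ = +75.1°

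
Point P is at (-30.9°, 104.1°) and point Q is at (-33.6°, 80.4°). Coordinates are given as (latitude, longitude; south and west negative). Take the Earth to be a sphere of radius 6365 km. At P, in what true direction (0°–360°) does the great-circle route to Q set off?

N = sin Δλ·cos φ₂ = -0.3348;  D = cos φ₁ sin φ₂ − sin φ₁ cos φ₂ cos Δλ = -0.0832
initial course = atan2(N, D) = 256.05°

256.0°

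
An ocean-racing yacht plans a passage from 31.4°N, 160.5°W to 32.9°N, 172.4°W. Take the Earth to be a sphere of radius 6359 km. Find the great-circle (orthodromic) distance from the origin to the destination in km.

cos σ = sin φ₁ sin φ₂ + cos φ₁ cos φ₂ cos Δλ
      = sin(31.40°)sin(32.90°) + cos(31.40°)cos(32.90°)cos(-11.90°) = 0.9843
σ = 10.181° → d = Rσ = 6359·0.17768 = 1130 km

1130 km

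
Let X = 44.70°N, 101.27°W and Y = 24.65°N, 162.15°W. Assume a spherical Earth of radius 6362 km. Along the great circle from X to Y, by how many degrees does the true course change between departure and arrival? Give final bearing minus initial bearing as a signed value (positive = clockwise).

-37.5°

At departure: θ₁ = atan2(sin Δλ cos φ₂, cos φ₁ sin φ₂ − sin φ₁ cos φ₂ cos Δλ) = 268.94°
At arrival: θ₂ = atan2(sin Δλ cos φ₁, −cos φ₂ sin φ₁ + sin φ₂ cos φ₁ cos Δλ) = 231.44°
Δθ = θ₂ − θ₁ = -37.5°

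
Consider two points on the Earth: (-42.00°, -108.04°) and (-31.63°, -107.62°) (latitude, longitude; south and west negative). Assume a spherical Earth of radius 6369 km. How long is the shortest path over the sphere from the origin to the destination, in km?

1153 km

Haversine: a = sin²(Δφ/2)+cos φ₁ cos φ₂ sin²(Δλ/2) = 0.00818;  σ = 2·atan2(√a,√(1−a))
σ = 10.375° → d = Rσ = 6369·0.18109 = 1153 km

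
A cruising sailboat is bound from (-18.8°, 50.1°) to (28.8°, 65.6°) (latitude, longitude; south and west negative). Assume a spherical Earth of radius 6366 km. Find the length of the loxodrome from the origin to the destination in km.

Rhumb course C = atan2(Δλ, Δψ) with Δψ = ln[tan(π/4+φ₂/2)/tan(π/4+φ₁/2)] = +0.8594, Δλ = +0.2705 → C = 17.47°
d = R·|Δφ| / |cos C| = 6366·0.83078 / 0.95386 = 5545 km

5545 km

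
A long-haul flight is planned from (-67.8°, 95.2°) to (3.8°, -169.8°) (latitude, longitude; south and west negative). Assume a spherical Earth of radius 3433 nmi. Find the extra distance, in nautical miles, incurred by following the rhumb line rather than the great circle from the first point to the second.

Great circle: cos σ = sin φ₁ sin φ₂ + cos φ₁ cos φ₂ cos Δλ,  σ = 1.6652 rad → d_gc = 5716.5 nmi
Rhumb line: Δψ = +1.6950, q = Δφ/Δψ = 0.7372, d_rh = R√(Δφ²+q²Δλ²) = 6001.3 nmi
Excess = 6001.3 − 5716.5 = 284.8 ≈ 285 nmi

285 nmi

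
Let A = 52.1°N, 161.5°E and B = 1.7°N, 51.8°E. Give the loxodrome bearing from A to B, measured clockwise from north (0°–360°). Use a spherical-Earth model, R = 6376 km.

Meridional parts: M(φ₁)=+1.0690, M(φ₂)=+0.0297 → ΔM = -1.0393;  Δλ = -1.9146 rad
tan C = Δλ / ΔM = +1.8422 → C = 241.51°

241.5°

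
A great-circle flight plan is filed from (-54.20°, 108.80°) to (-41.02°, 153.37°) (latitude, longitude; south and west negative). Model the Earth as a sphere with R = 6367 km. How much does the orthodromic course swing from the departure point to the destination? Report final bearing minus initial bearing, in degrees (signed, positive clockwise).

At departure: θ₁ = atan2(sin Δλ cos φ₂, cos φ₁ sin φ₂ − sin φ₁ cos φ₂ cos Δλ) = 84.39°
At arrival: θ₂ = atan2(sin Δλ cos φ₁, −cos φ₂ sin φ₁ + sin φ₂ cos φ₁ cos Δλ) = 50.50°
Δθ = θ₂ − θ₁ = -33.9°

-33.9°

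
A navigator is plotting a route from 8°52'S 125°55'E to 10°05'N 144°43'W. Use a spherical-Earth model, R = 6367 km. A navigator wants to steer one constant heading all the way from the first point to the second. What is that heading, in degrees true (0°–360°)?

78.0°

Δψ = ln[tan(π/4+φ₂/2)/tan(π/4+φ₁/2)] = +0.3323
Δλ = +1.5597 rad (taken the short way round)
course = atan2(Δλ, Δψ) = 77.97°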